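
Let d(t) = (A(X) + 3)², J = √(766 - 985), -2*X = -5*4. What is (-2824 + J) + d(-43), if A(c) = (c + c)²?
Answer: 159585 + I*√219 ≈ 1.5959e+5 + 14.799*I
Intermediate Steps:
X = 10 (X = -(-5)*4/2 = -½*(-20) = 10)
A(c) = 4*c² (A(c) = (2*c)² = 4*c²)
J = I*√219 (J = √(-219) = I*√219 ≈ 14.799*I)
d(t) = 162409 (d(t) = (4*10² + 3)² = (4*100 + 3)² = (400 + 3)² = 403² = 162409)
(-2824 + J) + d(-43) = (-2824 + I*√219) + 162409 = 159585 + I*√219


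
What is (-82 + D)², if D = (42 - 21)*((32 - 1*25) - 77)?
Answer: 2408704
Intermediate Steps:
D = -1470 (D = 21*((32 - 25) - 77) = 21*(7 - 77) = 21*(-70) = -1470)
(-82 + D)² = (-82 - 1470)² = (-1552)² = 2408704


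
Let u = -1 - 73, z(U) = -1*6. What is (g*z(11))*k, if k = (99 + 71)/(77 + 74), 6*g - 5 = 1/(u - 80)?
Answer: -65365/11627 ≈ -5.6218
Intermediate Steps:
z(U) = -6
u = -74
g = 769/924 (g = ⅚ + 1/(6*(-74 - 80)) = ⅚ + (⅙)/(-154) = ⅚ + (⅙)*(-1/154) = ⅚ - 1/924 = 769/924 ≈ 0.83225)
k = 170/151 ≈ 1.1258
(g*z(11))*k = ((769/924)*(-6))*(170/151) = -769/154*170/151 = -65365/11627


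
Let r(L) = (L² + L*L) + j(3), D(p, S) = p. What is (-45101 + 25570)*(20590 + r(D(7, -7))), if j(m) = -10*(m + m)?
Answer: -402885468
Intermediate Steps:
j(m) = -20*m
r(L) = -60 + 2*L² (r(L) = (L² + L*L) - 20*3 = (L² + L²) - 60 = 2*L² - 60 = -60 + 2*L²)
(-45101 + 25570)*(20590 + r(D(7, -7))) = (-45101 + 25570)*(20590 + (-60 + 2*7²)) = -19531*(20590 + (-60 + 2*49)) = -19531*(20590 + (-60 + 98)) = -19531*(20590 + 38) = -19531*20628 = -402885468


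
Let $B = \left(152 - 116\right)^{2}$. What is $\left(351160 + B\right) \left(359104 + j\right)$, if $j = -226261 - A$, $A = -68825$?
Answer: $71079096608$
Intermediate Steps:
$j = -157436$ ($j = -226261 - -68825 = -226261 + 68825 = -157436$)
$B = 1296$ ($B = 36^{2} = 1296$)
$\left(351160 + B\right) \left(359104 + j\right) = \left(351160 + 1296\right) \left(359104 - 157436\right) = 352456 \cdot 201668 = 71079096608$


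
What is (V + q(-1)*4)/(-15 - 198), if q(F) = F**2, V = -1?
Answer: -1/71 ≈ -0.014085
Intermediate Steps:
(V + q(-1)*4)/(-15 - 198) = (-1 + (-1)**2*4)/(-15 - 198) = (-1 + 1*4)/(-213) = -(-1 + 4)/213 = -1/213*3 = -1/71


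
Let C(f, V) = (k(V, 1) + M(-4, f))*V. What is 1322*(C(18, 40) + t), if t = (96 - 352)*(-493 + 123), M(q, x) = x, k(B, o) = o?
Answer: 126224560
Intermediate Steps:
t = 94720 (t = -256*(-370) = 94720)
C(f, V) = V*(1 + f) (C(f, V) = (1 + f)*V = V*(1 + f))
1322*(C(18, 40) + t) = 1322*(40*(1 + 18) + 94720) = 1322*(40*19 + 94720) = 1322*(760 + 94720) = 1322*95480 = 126224560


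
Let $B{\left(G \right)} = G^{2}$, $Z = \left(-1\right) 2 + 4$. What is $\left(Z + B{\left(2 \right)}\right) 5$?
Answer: $30$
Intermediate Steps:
$Z = 2$ ($Z = -2 + 4 = 2$)
$\left(Z + B{\left(2 \right)}\right) 5 = \left(2 + 2^{2}\right) 5 = \left(2 + 4\right) 5 = 6 \cdot 5 = 30$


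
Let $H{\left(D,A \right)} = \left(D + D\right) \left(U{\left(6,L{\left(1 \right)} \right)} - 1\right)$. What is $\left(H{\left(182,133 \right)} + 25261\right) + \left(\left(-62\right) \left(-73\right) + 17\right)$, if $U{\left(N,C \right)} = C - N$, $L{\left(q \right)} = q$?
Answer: $27620$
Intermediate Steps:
$H{\left(D,A \right)} = - 12 D$ ($H{\left(D,A \right)} = \left(D + D\right) \left(\left(1 - 6\right) - 1\right) = 2 D \left(\left(1 - 6\right) - 1\right) = 2 D \left(-5 - 1\right) = 2 D \left(-6\right) = - 12 D$)
$\left(H{\left(182,133 \right)} + 25261\right) + \left(\left(-62\right) \left(-73\right) + 17\right) = \left(\left(-12\right) 182 + 25261\right) + \left(\left(-62\right) \left(-73\right) + 17\right) = \left(-2184 + 25261\right) + \left(4526 + 17\right) = 23077 + 4543 = 27620$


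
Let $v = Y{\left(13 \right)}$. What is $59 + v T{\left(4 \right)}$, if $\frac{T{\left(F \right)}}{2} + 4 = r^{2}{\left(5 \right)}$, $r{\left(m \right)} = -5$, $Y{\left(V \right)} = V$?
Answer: $605$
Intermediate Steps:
$v = 13$
$T{\left(F \right)} = 42$ ($T{\left(F \right)} = -8 + 2 \left(-5\right)^{2} = -8 + 2 \cdot 25 = -8 + 50 = 42$)
$59 + v T{\left(4 \right)} = 59 + 13 \cdot 42 = 59 + 546 = 605$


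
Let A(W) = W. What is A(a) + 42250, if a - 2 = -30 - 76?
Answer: 42146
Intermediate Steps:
a = -104 (a = 2 + (-30 - 76) = 2 - 106 = -104)
A(a) + 42250 = -104 + 42250 = 42146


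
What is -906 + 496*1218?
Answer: 603222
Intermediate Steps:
-906 + 496*1218 = -906 + 604128 = 603222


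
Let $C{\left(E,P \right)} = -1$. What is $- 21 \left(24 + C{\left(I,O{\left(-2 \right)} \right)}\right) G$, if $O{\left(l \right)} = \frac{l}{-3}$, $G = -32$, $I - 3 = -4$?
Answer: $15456$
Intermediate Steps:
$I = -1$ ($I = 3 - 4 = -1$)
$O{\left(l \right)} = - \frac{l}{3}$ ($O{\left(l \right)} = l \left(- \frac{1}{3}\right) = - \frac{l}{3}$)
$- 21 \left(24 + C{\left(I,O{\left(-2 \right)} \right)}\right) G = - 21 \left(24 - 1\right) \left(-32\right) = \left(-21\right) 23 \left(-32\right) = \left(-483\right) \left(-32\right) = 15456$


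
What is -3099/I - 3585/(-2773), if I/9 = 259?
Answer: -78964/2154621 ≈ -0.036649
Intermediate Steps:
I = 2331 (I = 9*259 = 2331)
-3099/I - 3585/(-2773) = -3099/2331 - 3585/(-2773) = -3099*1/2331 - 3585*(-1/2773) = -1033/777 + 3585/2773 = -78964/2154621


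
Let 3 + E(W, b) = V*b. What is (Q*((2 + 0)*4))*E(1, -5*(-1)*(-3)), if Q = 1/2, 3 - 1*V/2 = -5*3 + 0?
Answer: -2172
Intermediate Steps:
V = 36 (V = 6 - 2*(-5*3 + 0) = 6 - 2*(-15 + 0) = 6 - 2*(-15) = 6 + 30 = 36)
E(W, b) = -3 + 36*b
Q = ½ ≈ 0.50000
(Q*((2 + 0)*4))*E(1, -5*(-1)*(-3)) = (((2 + 0)*4)/2)*(-3 + 36*(-5*(-1)*(-3))) = ((2*4)/2)*(-3 + 36*(5*(-3))) = ((½)*8)*(-3 + 36*(-15)) = 4*(-3 - 540) = 4*(-543) = -2172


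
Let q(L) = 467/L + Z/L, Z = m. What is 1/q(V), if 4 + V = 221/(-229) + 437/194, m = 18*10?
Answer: -120505/28743622 ≈ -0.0041924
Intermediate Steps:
m = 180
Z = 180
V = -120505/44426 (V = -4 + (221/(-229) + 437/194) = -4 + (221*(-1/229) + 437*(1/194)) = -4 + (-221/229 + 437/194) = -4 + 57199/44426 = -120505/44426 ≈ -2.7125)
q(L) = 647/L (q(L) = 467/L + 180/L = 647/L)
1/q(V) = 1/(647/(-120505/44426)) = 1/(647*(-44426/120505)) = 1/(-28743622/120505) = -120505/28743622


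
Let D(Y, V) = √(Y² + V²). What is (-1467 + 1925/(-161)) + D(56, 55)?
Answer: -34016/23 + √6161 ≈ -1400.5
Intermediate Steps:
D(Y, V) = √(V² + Y²)
(-1467 + 1925/(-161)) + D(56, 55) = (-1467 + 1925/(-161)) + √(55² + 56²) = (-1467 + 1925*(-1/161)) + √(3025 + 3136) = (-1467 - 275/23) + √6161 = -34016/23 + √6161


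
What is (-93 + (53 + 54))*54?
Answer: 756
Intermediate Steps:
(-93 + (53 + 54))*54 = (-93 + 107)*54 = 14*54 = 756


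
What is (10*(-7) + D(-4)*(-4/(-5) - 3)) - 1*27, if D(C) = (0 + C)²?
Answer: -661/5 ≈ -132.20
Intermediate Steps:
D(C) = C²
(10*(-7) + D(-4)*(-4/(-5) - 3)) - 1*27 = (10*(-7) + (-4)²*(-4/(-5) - 3)) - 1*27 = (-70 + 16*(-4*(-⅕) - 3)) - 27 = (-70 + 16*(⅘ - 3)) - 27 = (-70 + 16*(-11/5)) - 27 = (-70 - 176/5) - 27 = -526/5 - 27 = -661/5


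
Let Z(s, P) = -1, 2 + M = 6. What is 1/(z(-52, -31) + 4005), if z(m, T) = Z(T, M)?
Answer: 1/4004 ≈ 0.00024975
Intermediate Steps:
M = 4 (M = -2 + 6 = 4)
z(m, T) = -1
1/(z(-52, -31) + 4005) = 1/(-1 + 4005) = 1/4004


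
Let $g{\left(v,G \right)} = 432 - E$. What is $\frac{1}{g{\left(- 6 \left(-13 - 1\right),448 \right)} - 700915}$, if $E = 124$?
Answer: $- \frac{1}{700607} \approx -1.4273 \cdot 10^{-6}$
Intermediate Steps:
$g{\left(v,G \right)} = 308$ ($g{\left(v,G \right)} = 432 - 124 = 308$)
$\frac{1}{g{\left(- 6 \left(-13 - 1\right),448 \right)} - 700915} = \frac{1}{308 - 700915} = \frac{1}{-700607} = - \frac{1}{700607}$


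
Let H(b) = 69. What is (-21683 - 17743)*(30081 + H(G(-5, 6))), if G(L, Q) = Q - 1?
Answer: -1188693900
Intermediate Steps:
G(L, Q) = -1 + Q
(-21683 - 17743)*(30081 + H(G(-5, 6))) = (-21683 - 17743)*(30081 + 69) = -39426*30150 = -1188693900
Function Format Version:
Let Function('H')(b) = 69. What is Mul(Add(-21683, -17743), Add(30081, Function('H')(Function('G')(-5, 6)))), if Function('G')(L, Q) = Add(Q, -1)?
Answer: -1188693900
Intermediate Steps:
Function('G')(L, Q) = Add(-1, Q)
Mul(Add(-21683, -17743), Add(30081, Function('H')(Function('G')(-5, 6)))) = Mul(Add(-21683, -17743), Add(30081, 69)) = Mul(-39426, 30150) = -1188693900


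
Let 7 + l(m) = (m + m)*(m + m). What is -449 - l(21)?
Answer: -2206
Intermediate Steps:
l(m) = -7 + 4*m² (l(m) = -7 + (m + m)*(m + m) = -7 + (2*m)*(2*m) = -7 + 4*m²)
-449 - l(21) = -449 - (-7 + 4*21²) = -449 - (-7 + 4*441) = -449 - (-7 + 1764) = -449 - 1*1757 = -449 - 1757 = -2206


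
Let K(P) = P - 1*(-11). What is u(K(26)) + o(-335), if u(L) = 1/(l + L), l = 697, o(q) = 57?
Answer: 41839/734 ≈ 57.001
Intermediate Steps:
K(P) = 11 + P (K(P) = P + 11 = 11 + P)
u(L) = 1/(697 + L)
u(K(26)) + o(-335) = 1/(697 + (11 + 26)) + 57 = 1/(697 + 37) + 57 = 1/734 + 57 = 41839/734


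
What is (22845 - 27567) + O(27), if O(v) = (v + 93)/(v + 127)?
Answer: -363534/77 ≈ -4721.2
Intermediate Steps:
O(v) = (93 + v)/(127 + v)
(22845 - 27567) + O(27) = (22845 - 27567) + (93 + 27)/(127 + 27) = -4722 + 120/154 = -4722 + (1/154)*120 = -4722 + 60/77 = -363534/77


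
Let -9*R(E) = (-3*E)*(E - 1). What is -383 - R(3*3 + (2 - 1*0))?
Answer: -1259/3 ≈ -419.67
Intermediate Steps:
R(E) = E*(-1 + E)/3 (R(E) = -(-3*E)*(E - 1)/9 = -(-3*E)*(-1 + E)/9 = -(-1)*E*(-1 + E)/3 = E*(-1 + E)/3)
-383 - R(3*3 + (2 - 1*0)) = -383 - (3*3 + (2 - 1*0))*(-1 + (3*3 + (2 - 1*0)))/3 = -383 - (9 + (2 + 0))*(-1 + (9 + (2 + 0)))/3 = -383 - (9 + 2)*(-1 + (9 + 2))/3 = -383 - 11*(-1 + 11)/3 = -383 - 11*10/3 = -383 - 1*110/3 = -383 - 110/3 = -1259/3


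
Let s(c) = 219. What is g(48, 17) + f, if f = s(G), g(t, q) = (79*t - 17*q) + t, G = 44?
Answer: 3770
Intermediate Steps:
g(t, q) = -17*q + 80*t (g(t, q) = (-17*q + 79*t) + t = -17*q + 80*t)
f = 219
g(48, 17) + f = (-17*17 + 80*48) + 219 = (-289 + 3840) + 219 = 3551 + 219 = 3770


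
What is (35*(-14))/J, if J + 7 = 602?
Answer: -14/17 ≈ -0.82353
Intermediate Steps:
J = 595 (J = -7 + 602 = 595)
(35*(-14))/J = (35*(-14))/595 = -490*1/595 = -14/17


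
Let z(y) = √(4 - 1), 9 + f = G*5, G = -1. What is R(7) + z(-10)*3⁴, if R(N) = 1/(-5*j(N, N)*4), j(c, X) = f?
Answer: 1/280 + 81*√3 ≈ 140.30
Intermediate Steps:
f = -14 (f = -9 - 1*5 = -9 - 5 = -14)
j(c, X) = -14
R(N) = 1/280 (R(N) = 1/(-5*(-14)*4) = 1/(70*4) = 1/280)
z(y) = √3
R(7) + z(-10)*3⁴ = 1/280 + √3*3⁴ = 1/280 + √3*81 = 1/280 + 81*√3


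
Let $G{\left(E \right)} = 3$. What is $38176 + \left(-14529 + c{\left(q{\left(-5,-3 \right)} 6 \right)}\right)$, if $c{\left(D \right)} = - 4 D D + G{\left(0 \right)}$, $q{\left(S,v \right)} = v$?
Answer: $22354$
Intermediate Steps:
$c{\left(D \right)} = 3 - 4 D^{2}$ ($c{\left(D \right)} = - 4 D D + 3 = - 4 D^{2} + 3 = 3 - 4 D^{2}$)
$38176 + \left(-14529 + c{\left(q{\left(-5,-3 \right)} 6 \right)}\right) = 38176 - \left(14526 + 1296\right) = 38176 + \left(-14529 + \left(3 - 1296\right)\right) = 38176 - 15822 = 22354$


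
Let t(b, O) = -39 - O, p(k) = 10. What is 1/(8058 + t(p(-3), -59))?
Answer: 1/8078 ≈ 0.00012379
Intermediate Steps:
1/(8058 + t(p(-3), -59)) = 1/(8058 + (-39 - 1*(-59))) = 1/(8058 + (-39 + 59)) = 1/(8058 + 20) = 1/8078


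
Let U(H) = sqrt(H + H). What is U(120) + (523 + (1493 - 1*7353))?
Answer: -5337 + 4*sqrt(15) ≈ -5321.5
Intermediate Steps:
U(H) = sqrt(2)*sqrt(H) (U(H) = sqrt(2*H) = sqrt(2)*sqrt(H))
U(120) + (523 + (1493 - 1*7353)) = sqrt(2)*sqrt(120) + (523 + (1493 - 1*7353)) = sqrt(2)*(2*sqrt(30)) + (523 + (1493 - 7353)) = 4*sqrt(15) + (523 - 5860) = 4*sqrt(15) - 5337 = -5337 + 4*sqrt(15)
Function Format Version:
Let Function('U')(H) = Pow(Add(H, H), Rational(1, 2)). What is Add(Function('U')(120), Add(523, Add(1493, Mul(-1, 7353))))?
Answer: Add(-5337, Mul(4, Pow(15, Rational(1, 2)))) ≈ -5321.5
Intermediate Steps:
Function('U')(H) = Mul(Pow(2, Rational(1, 2)), Pow(H, Rational(1, 2))) (Function('U')(H) = Pow(Mul(2, H), Rational(1, 2)) = Mul(Pow(2, Rational(1, 2)), Pow(H, Rational(1, 2))))
Add(Function('U')(120), Add(523, Add(1493, Mul(-1, 7353)))) = Add(Mul(Pow(2, Rational(1, 2)), Pow(120, Rational(1, 2))), Add(523, Add(1493, Mul(-1, 7353)))) = Add(Mul(Pow(2, Rational(1, 2)), Mul(2, Pow(30, Rational(1, 2)))), Add(523, Add(1493, -7353))) = Add(Mul(4, Pow(15, Rational(1, 2))), Add(523, -5860)) = Add(Mul(4, Pow(15, Rational(1, 2))), -5337) = Add(-5337, Mul(4, Pow(15, Rational(1, 2))))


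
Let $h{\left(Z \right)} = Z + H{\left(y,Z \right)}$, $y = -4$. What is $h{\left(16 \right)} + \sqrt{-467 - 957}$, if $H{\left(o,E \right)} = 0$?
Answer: $16 + 4 i \sqrt{89} \approx 16.0 + 37.736 i$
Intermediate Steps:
$h{\left(Z \right)} = Z$ ($h{\left(Z \right)} = Z + 0 = Z$)
$h{\left(16 \right)} + \sqrt{-467 - 957} = 16 + \sqrt{-467 - 957} = 16 + \sqrt{-1424} = 16 + 4 i \sqrt{89}$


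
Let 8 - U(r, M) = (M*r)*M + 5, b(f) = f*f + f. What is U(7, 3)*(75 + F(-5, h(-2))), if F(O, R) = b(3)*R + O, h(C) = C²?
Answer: -7080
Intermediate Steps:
b(f) = f + f² (b(f) = f² + f = f + f²)
U(r, M) = 3 - r*M² (U(r, M) = 8 - ((M*r)*M + 5) = 8 - (r*M² + 5) = 8 - (5 + r*M²) = 8 + (-5 - r*M²) = 3 - r*M²)
F(O, R) = O + 12*R (F(O, R) = (3*(1 + 3))*R + O = (3*4)*R + O = 12*R + O = O + 12*R)
U(7, 3)*(75 + F(-5, h(-2))) = (3 - 1*7*3²)*(75 + (-5 + 12*(-2)²)) = (3 - 1*7*9)*(75 + (-5 + 12*4)) = (3 - 63)*(75 + (-5 + 48)) = -60*(75 + 43) = -60*118 = -7080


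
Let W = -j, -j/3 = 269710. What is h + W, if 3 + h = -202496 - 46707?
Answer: 559924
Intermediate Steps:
j = -809130 (j = -3*269710 = -809130)
h = -249206 (h = -3 + (-202496 - 46707) = -3 - 249203 = -249206)
W = 809130 (W = -1*(-809130) = 809130)
h + W = -249206 + 809130 = 559924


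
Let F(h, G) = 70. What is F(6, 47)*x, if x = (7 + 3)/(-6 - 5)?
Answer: -700/11 ≈ -63.636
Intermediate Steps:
x = -10/11 (x = 10/(-11) = 10*(-1/11) = -10/11 ≈ -0.90909)
F(6, 47)*x = 70*(-10/11) = -700/11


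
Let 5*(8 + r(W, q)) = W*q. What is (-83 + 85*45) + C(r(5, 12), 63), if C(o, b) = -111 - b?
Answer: 3568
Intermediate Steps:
r(W, q) = -8 + W*q/5 (r(W, q) = -8 + (W*q)/5 = -8 + W*q/5)
(-83 + 85*45) + C(r(5, 12), 63) = (-83 + 85*45) + (-111 - 1*63) = (-83 + 3825) + (-111 - 63) = 3742 - 174 = 3568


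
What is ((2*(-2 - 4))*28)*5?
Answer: -1680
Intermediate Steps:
((2*(-2 - 4))*28)*5 = ((2*(-6))*28)*5 = -12*28*5 = -336*5 = -1680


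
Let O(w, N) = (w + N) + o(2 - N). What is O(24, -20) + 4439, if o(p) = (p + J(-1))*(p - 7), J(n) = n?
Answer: 4758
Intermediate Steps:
o(p) = (-1 + p)*(-7 + p) (o(p) = (p - 1)*(p - 7) = (-1 + p)*(-7 + p))
O(w, N) = -9 + w + (2 - N)² + 9*N (O(w, N) = (w + N) + (7 + (2 - N)² - 8*(2 - N)) = (N + w) + (7 + (2 - N)² + (-16 + 8*N)) = (N + w) + (-9 + (2 - N)² + 8*N) = -9 + w + (2 - N)² + 9*N)
O(24, -20) + 4439 = (-5 + 24 + (-20)² + 5*(-20)) + 4439 = (-5 + 24 + 400 - 100) + 4439 = 319 + 4439 = 4758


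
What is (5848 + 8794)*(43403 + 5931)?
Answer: 722348428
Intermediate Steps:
(5848 + 8794)*(43403 + 5931) = 14642*49334 = 722348428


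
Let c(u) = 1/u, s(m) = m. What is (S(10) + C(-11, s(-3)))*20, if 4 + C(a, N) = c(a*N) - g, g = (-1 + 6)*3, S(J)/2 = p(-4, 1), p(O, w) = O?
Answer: -17800/33 ≈ -539.39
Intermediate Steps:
c(u) = 1/u
S(J) = -8 (S(J) = 2*(-4) = -8)
g = 15 (g = 5*3 = 15)
C(a, N) = -19 + 1/(N*a) (C(a, N) = -4 + (1/(a*N) - 1*15) = -4 + (1/(N*a) - 15) = -4 + (-15 + 1/(N*a)) = -19 + 1/(N*a))
(S(10) + C(-11, s(-3)))*20 = (-8 + (-19 + 1/(-3*(-11))))*20 = (-8 + (-19 - ⅓*(-1/11)))*20 = (-8 + (-19 + 1/33))*20 = (-8 - 626/33)*20 = -890/33*20 = -17800/33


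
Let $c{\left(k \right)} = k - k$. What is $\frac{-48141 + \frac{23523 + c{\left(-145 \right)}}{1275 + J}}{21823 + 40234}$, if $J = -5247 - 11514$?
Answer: $- \frac{248511683}{320338234} \approx -0.77578$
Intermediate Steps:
$J = -16761$ ($J = -5247 - 11514 = -16761$)
$c{\left(k \right)} = 0$
$\frac{-48141 + \frac{23523 + c{\left(-145 \right)}}{1275 + J}}{21823 + 40234} = \frac{-48141 + \frac{23523 + 0}{1275 - 16761}}{21823 + 40234} = \frac{-48141 + \frac{23523}{-15486}}{62057} = \left(-48141 + 23523 \left(- \frac{1}{15486}\right)\right) \frac{1}{62057} = \left(-48141 - \frac{7841}{5162}\right) \frac{1}{62057} = \left(- \frac{248511683}{5162}\right) \frac{1}{62057} = - \frac{248511683}{320338234}$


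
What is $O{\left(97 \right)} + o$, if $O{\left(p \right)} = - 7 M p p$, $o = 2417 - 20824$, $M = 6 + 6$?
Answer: $-808763$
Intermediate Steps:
$M = 12$
$o = -18407$
$O{\left(p \right)} = - 84 p^{2}$ ($O{\left(p \right)} = - 7 \cdot 12 p p = - 7 \cdot 12 p^{2} = - 84 p^{2}$)
$O{\left(97 \right)} + o = - 84 \cdot 97^{2} - 18407 = \left(-84\right) 9409 - 18407 = -790356 - 18407 = -808763$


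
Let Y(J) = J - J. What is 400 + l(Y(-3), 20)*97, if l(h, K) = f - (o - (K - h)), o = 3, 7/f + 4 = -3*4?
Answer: 32105/16 ≈ 2006.6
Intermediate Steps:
f = -7/16 (f = 7/(-4 - 3*4) = 7/(-4 - 12) = 7/(-16) = 7*(-1/16) = -7/16 ≈ -0.43750)
Y(J) = 0
l(h, K) = -55/16 + K - h (l(h, K) = -7/16 - (3 - (K - h)) = -7/16 - (3 + (h - K)) = -7/16 - (3 + h - K) = -7/16 + (-3 + K - h) = -55/16 + K - h)
400 + l(Y(-3), 20)*97 = 400 + (-55/16 + 20 - 1*0)*97 = 400 + (-55/16 + 20 + 0)*97 = 400 + (265/16)*97 = 400 + 25705/16 = 32105/16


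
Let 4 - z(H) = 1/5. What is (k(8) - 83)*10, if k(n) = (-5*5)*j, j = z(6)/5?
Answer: -1020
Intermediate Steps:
z(H) = 19/5 (z(H) = 4 - 1/5 = 4 - 1*⅕ = 4 - ⅕ = 19/5)
j = 19/25 (j = (19/5)/5 = (19/5)*(⅕) = 19/25 ≈ 0.76000)
k(n) = -19 (k(n) = -5*5*(19/25) = -25*19/25 = -19)
(k(8) - 83)*10 = (-19 - 83)*10 = -102*10 = -1020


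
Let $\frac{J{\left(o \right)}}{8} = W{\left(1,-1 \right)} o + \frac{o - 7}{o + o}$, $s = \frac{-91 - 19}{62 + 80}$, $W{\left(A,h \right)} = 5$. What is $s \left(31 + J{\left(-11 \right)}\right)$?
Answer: $\frac{22135}{71} \approx 311.76$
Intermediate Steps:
$s = - \frac{55}{71}$ ($s = - \frac{110}{142} = \left(-110\right) \frac{1}{142} = - \frac{55}{71} \approx -0.77465$)
$J{\left(o \right)} = 40 o + \frac{4 \left(-7 + o\right)}{o}$ ($J{\left(o \right)} = 8 \left(5 o + \frac{o - 7}{o + o}\right) = 8 \left(5 o + \frac{-7 + o}{2 o}\right) = 40 o + \frac{4 \left(-7 + o\right)}{o}$)
$s \left(31 + J{\left(-11 \right)}\right) = - \frac{55 \left(31 + \left(4 - \frac{28}{-11} + 40 \left(-11\right)\right)\right)}{71} = - \frac{55 \left(31 - \frac{4768}{11}\right)}{71} = \left(- \frac{55}{71}\right) \left(- \frac{4427}{11}\right) = \frac{22135}{71}$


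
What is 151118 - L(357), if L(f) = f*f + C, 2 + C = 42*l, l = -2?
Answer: 23755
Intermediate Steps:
C = -86 (C = -2 + 42*(-2) = -2 - 84 = -86)
L(f) = -86 + f² (L(f) = f*f - 86 = f² - 86 = -86 + f²)
151118 - L(357) = 151118 - (-86 + 357²) = 151118 - (-86 + 127449) = 151118 - 1*127363 = 151118 - 127363 = 23755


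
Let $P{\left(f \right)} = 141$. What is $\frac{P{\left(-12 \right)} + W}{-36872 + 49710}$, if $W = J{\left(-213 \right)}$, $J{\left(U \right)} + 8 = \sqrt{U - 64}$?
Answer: $\frac{19}{1834} + \frac{i \sqrt{277}}{12838} \approx 0.01036 + 0.0012964 i$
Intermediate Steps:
$J{\left(U \right)} = -8 + \sqrt{-64 + U}$ ($J{\left(U \right)} = -8 + \sqrt{U - 64} = -8 + \sqrt{-64 + U}$)
$W = -8 + i \sqrt{277}$ ($W = -8 + \sqrt{-64 - 213} = -8 + \sqrt{-277} = -8 + i \sqrt{277} \approx -8.0 + 16.643 i$)
$\frac{P{\left(-12 \right)} + W}{-36872 + 49710} = \frac{141 - \left(8 - i \sqrt{277}\right)}{-36872 + 49710} = \frac{133 + i \sqrt{277}}{12838} = \left(133 + i \sqrt{277}\right) \frac{1}{12838} = \frac{19}{1834} + \frac{i \sqrt{277}}{12838}$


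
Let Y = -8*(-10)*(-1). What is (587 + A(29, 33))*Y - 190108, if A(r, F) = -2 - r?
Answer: -234588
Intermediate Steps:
Y = -80 (Y = 80*(-1) = -80)
(587 + A(29, 33))*Y - 190108 = (587 + (-2 - 1*29))*(-80) - 190108 = (587 + (-2 - 29))*(-80) - 190108 = (587 - 31)*(-80) - 190108 = 556*(-80) - 190108 = -44480 - 190108 = -234588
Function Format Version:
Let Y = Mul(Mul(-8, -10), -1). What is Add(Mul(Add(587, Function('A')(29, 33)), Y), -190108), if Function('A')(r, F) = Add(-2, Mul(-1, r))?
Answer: -234588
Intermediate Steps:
Y = -80 (Y = Mul(80, -1) = -80)
Add(Mul(Add(587, Function('A')(29, 33)), Y), -190108) = Add(Mul(Add(587, Add(-2, Mul(-1, 29))), -80), -190108) = Add(Mul(Add(587, Add(-2, -29)), -80), -190108) = Add(Mul(Add(587, -31), -80), -190108) = Add(Mul(556, -80), -190108) = Add(-44480, -190108) = -234588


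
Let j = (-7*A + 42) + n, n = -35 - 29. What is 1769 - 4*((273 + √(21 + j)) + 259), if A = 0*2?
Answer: -359 - 4*I ≈ -359.0 - 4.0*I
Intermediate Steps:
n = -64
A = 0
j = -22 (j = (-7*0 + 42) - 64 = (0 + 42) - 64 = 42 - 64 = -22)
1769 - 4*((273 + √(21 + j)) + 259) = 1769 - 4*((273 + √(21 - 22)) + 259) = 1769 - 4*((273 + √(-1)) + 259) = 1769 - 4*((273 + I) + 259) = 1769 - 4*(532 + I) = 1769 + (-2128 - 4*I) = -359 - 4*I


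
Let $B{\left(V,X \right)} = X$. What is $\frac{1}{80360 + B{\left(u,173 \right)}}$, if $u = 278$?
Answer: $\frac{1}{80533} \approx 1.2417 \cdot 10^{-5}$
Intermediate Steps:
$\frac{1}{80360 + B{\left(u,173 \right)}} = \frac{1}{80360 + 173} = \frac{1}{80533}$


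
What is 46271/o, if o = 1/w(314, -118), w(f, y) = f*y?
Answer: -1714433092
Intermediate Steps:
o = -1/37052 (o = 1/(314*(-118)) = 1/(-37052) = -1/37052 ≈ -2.6989e-5)
46271/o = 46271/(-1/37052) = 46271*(-37052) = -1714433092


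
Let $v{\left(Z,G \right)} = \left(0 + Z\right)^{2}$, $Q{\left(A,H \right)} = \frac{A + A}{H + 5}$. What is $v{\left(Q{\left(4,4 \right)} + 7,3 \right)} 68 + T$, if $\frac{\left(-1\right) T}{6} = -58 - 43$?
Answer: $\frac{391874}{81} \approx 4838.0$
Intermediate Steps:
$Q{\left(A,H \right)} = \frac{2 A}{5 + H}$
$v{\left(Z,G \right)} = Z^{2}$
$T = 606$ ($T = - 6 \left(-58 - 43\right) = \left(-6\right) \left(-101\right) = 606$)
$v{\left(Q{\left(4,4 \right)} + 7,3 \right)} 68 + T = \left(2 \cdot 4 \frac{1}{5 + 4} + 7\right)^{2} \cdot 68 + 606 = \left(2 \cdot 4 \cdot \frac{1}{9} + 7\right)^{2} \cdot 68 + 606 = \left(\frac{8}{9} + 7\right)^{2} \cdot 68 + 606 = \left(\frac{71}{9}\right)^{2} \cdot 68 + 606 = \frac{5041}{81} \cdot 68 + 606 = \frac{342788}{81} + 606 = \frac{391874}{81}$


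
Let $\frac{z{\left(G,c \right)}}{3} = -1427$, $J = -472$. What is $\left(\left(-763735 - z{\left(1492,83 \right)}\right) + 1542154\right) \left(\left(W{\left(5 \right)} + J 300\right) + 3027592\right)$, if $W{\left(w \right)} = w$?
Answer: $2258869851900$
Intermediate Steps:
$z{\left(G,c \right)} = -4281$ ($z{\left(G,c \right)} = 3 \left(-1427\right) = -4281$)
$\left(\left(-763735 - z{\left(1492,83 \right)}\right) + 1542154\right) \left(\left(W{\left(5 \right)} + J 300\right) + 3027592\right) = \left(\left(-763735 - -4281\right) + 1542154\right) \left(\left(5 - 141600\right) + 3027592\right) = \left(\left(-763735 + 4281\right) + 1542154\right) \left(\left(5 - 141600\right) + 3027592\right) = \left(-759454 + 1542154\right) \left(-141595 + 3027592\right) = 782700 \cdot 2885997 = 2258869851900$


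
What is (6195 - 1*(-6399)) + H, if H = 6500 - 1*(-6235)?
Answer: 25329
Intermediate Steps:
H = 12735 (H = 6500 + 6235 = 12735)
(6195 - 1*(-6399)) + H = (6195 - 1*(-6399)) + 12735 = (6195 + 6399) + 12735 = 12594 + 12735 = 25329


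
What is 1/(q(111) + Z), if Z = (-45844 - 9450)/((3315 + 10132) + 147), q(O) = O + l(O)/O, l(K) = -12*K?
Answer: 6797/645256 ≈ 0.010534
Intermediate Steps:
q(O) = -12 + O (q(O) = O + (-12*O)/O = O - 12 = -12 + O)
Z = -27647/6797 (Z = -55294/(13447 + 147) = -55294/13594 = -55294*1/13594 = -27647/6797 ≈ -4.0675)
1/(q(111) + Z) = 1/((-12 + 111) - 27647/6797) = 1/(99 - 27647/6797) = 1/(645256/6797) = 6797/645256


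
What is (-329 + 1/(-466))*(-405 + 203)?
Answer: 15484815/233 ≈ 66458.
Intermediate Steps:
(-329 + 1/(-466))*(-405 + 203) = (-329 - 1/466)*(-202) = -153315/466*(-202) = 15484815/233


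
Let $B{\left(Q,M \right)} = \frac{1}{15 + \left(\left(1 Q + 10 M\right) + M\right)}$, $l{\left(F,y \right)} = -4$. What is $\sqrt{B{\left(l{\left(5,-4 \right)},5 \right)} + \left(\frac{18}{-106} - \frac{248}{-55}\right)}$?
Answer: $\frac{\sqrt{1332020910}}{17490} \approx 2.0867$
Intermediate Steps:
$B{\left(Q,M \right)} = \frac{1}{15 + Q + 11 M}$ ($B{\left(Q,M \right)} = \frac{1}{15 + \left(\left(Q + 10 M\right) + M\right)} = \frac{1}{15 + \left(Q + 11 M\right)} = \frac{1}{15 + Q + 11 M}$)
$\sqrt{B{\left(l{\left(5,-4 \right)},5 \right)} + \left(\frac{18}{-106} - \frac{248}{-55}\right)} = \sqrt{\frac{1}{15 - 4 + 11 \cdot 5} + \left(\frac{18}{-106} - \frac{248}{-55}\right)} = \sqrt{\frac{1}{15 - 4 + 55} + \left(18 \left(- \frac{1}{106}\right) - - \frac{248}{55}\right)} = \sqrt{\frac{1}{66} + \left(- \frac{9}{53} + \frac{248}{55}\right)} = \sqrt{\frac{1}{66} + \frac{12649}{2915}} = \sqrt{\frac{76159}{17490}} = \frac{\sqrt{1332020910}}{17490}$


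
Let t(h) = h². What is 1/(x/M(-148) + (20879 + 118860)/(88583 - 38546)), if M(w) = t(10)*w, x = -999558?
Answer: 370273800/26041510423 ≈ 0.014219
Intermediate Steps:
M(w) = 100*w (M(w) = 10²*w = 100*w)
1/(x/M(-148) + (20879 + 118860)/(88583 - 38546)) = 1/(-999558/(100*(-148)) + (20879 + 118860)/(88583 - 38546)) = 1/(-999558/(-14800) + 139739/50037) = 1/(-999558*(-1/14800) + 139739*(1/50037)) = 1/(499779/7400 + 139739/50037) = 1/(26041510423/370273800) = 370273800/26041510423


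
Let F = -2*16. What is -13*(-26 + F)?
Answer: 754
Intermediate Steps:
F = -32
-13*(-26 + F) = -13*(-26 - 32) = -13*(-58) = 754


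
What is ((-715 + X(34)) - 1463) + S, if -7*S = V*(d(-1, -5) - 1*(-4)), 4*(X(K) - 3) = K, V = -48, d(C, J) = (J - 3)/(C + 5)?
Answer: -30139/14 ≈ -2152.8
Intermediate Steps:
d(C, J) = (-3 + J)/(5 + C)
X(K) = 3 + K/4
S = 96/7 (S = -(-48)*((-3 - 5)/(5 - 1) - 1*(-4))/7 = -(-48)*(-8/4 + 4)/7 = -(-48)*((¼)*(-8) + 4)/7 = -(-48)*(-2 + 4)/7 = -(-48)*2/7 = -⅐*(-96) = 96/7 ≈ 13.714)
((-715 + X(34)) - 1463) + S = ((-715 + (3 + (¼)*34)) - 1463) + 96/7 = ((-715 + (3 + 17/2)) - 1463) + 96/7 = ((-715 + 23/2) - 1463) + 96/7 = (-1407/2 - 1463) + 96/7 = -4333/2 + 96/7 = -30139/14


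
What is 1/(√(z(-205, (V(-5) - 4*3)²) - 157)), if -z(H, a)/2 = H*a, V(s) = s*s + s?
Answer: √26083/26083 ≈ 0.0061919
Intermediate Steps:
V(s) = s + s² (V(s) = s² + s = s + s²)
z(H, a) = -2*H*a
1/(√(z(-205, (V(-5) - 4*3)²) - 157)) = 1/(√(-2*(-205)*(-5*(1 - 5) - 4*3)² - 157)) = 1/(√(-2*(-205)*(-5*(-4) - 12)² - 157)) = 1/(√(-2*(-205)*(20 - 12)² - 157)) = 1/(√(-2*(-205)*8² - 157)) = 1/(√(-2*(-205)*64 - 157)) = 1/(√(26240 - 157)) = 1/(√26083) = √26083/26083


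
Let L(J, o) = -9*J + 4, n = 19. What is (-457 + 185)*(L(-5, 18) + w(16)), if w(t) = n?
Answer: -18496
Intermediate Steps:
L(J, o) = 4 - 9*J
w(t) = 19
(-457 + 185)*(L(-5, 18) + w(16)) = (-457 + 185)*((4 - 9*(-5)) + 19) = -272*((4 + 45) + 19) = -272*(49 + 19) = -272*68 = -18496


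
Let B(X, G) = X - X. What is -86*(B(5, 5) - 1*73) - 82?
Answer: 6196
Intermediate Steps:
B(X, G) = 0
-86*(B(5, 5) - 1*73) - 82 = -86*(0 - 1*73) - 82 = -86*(0 - 73) - 82 = -86*(-73) - 82 = 6278 - 82 = 6196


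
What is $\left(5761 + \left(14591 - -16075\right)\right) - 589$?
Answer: $35838$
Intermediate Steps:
$\left(5761 + \left(14591 - -16075\right)\right) - 589 = \left(5761 + \left(14591 + 16075\right)\right) - 589 = \left(5761 + 30666\right) - 589 = 36427 - 589 = 35838$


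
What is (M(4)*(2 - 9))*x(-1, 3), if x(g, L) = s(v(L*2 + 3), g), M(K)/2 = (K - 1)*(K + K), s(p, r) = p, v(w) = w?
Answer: -3024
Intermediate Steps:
M(K) = 4*K*(-1 + K) (M(K) = 2*((K - 1)*(K + K)) = 2*((-1 + K)*(2*K)) = 2*(2*K*(-1 + K)) = 4*K*(-1 + K))
x(g, L) = 3 + 2*L (x(g, L) = L*2 + 3 = 2*L + 3 = 3 + 2*L)
(M(4)*(2 - 9))*x(-1, 3) = ((4*4*(-1 + 4))*(2 - 9))*(3 + 2*3) = ((4*4*3)*(-7))*(3 + 6) = (48*(-7))*9 = -336*9 = -3024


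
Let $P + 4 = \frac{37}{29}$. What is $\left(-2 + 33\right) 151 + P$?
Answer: $\frac{135670}{29} \approx 4678.3$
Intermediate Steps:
$P = - \frac{79}{29}$ ($P = -4 + \frac{37}{29} = - \frac{79}{29} \approx -2.7241$)
$\left(-2 + 33\right) 151 + P = \left(-2 + 33\right) 151 - \frac{79}{29} = 31 \cdot 151 - \frac{79}{29} = 4681 - \frac{79}{29} = \frac{135670}{29}$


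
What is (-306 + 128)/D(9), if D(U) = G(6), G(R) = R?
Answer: -89/3 ≈ -29.667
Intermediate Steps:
D(U) = 6
(-306 + 128)/D(9) = (-306 + 128)/6 = (1/6)*(-178) = -89/3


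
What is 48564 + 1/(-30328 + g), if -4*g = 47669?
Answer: 8206393280/168981 ≈ 48564.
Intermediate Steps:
g = -47669/4 (g = -¼*47669 = -47669/4 ≈ -11917.)
48564 + 1/(-30328 + g) = 48564 + 1/(-30328 - 47669/4) = 48564 + 1/(-168981/4) = 48564 - 4/168981 = 8206393280/168981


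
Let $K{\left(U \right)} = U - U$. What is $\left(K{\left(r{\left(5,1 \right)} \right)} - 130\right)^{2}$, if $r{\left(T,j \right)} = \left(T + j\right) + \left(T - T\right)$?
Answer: $16900$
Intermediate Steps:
$r{\left(T,j \right)} = T + j$ ($r{\left(T,j \right)} = \left(T + j\right) + 0 = T + j$)
$K{\left(U \right)} = 0$
$\left(K{\left(r{\left(5,1 \right)} \right)} - 130\right)^{2} = \left(0 - 130\right)^{2} = \left(-130\right)^{2} = 16900$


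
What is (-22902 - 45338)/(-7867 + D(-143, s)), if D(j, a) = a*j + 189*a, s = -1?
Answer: 68240/7913 ≈ 8.6238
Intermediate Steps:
D(j, a) = 189*a + a*j
(-22902 - 45338)/(-7867 + D(-143, s)) = (-22902 - 45338)/(-7867 - (189 - 143)) = -68240/(-7867 - 1*46) = -68240/(-7867 - 46) = -68240/(-7913) = -68240*(-1/7913) = 68240/7913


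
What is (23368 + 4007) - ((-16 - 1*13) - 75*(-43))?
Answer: 24179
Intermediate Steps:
(23368 + 4007) - ((-16 - 1*13) - 75*(-43)) = 27375 - ((-16 - 13) + 3225) = 27375 - (-29 + 3225) = 27375 - 1*3196 = 27375 - 3196 = 24179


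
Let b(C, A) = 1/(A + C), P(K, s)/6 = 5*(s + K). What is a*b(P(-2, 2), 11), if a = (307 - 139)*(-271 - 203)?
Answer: -79632/11 ≈ -7239.3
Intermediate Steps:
a = -79632 (a = 168*(-474) = -79632)
P(K, s) = 30*K + 30*s (P(K, s) = 6*(5*(s + K)) = 6*(5*(K + s)) = 6*(5*K + 5*s) = 30*K + 30*s)
a*b(P(-2, 2), 11) = -79632/(11 + (30*(-2) + 30*2)) = -79632/(11 + (-60 + 60)) = -79632/(11 + 0) = -79632/11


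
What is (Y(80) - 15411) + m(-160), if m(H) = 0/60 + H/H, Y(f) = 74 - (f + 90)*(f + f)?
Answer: -42536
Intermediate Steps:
Y(f) = 74 - 2*f*(90 + f) (Y(f) = 74 - (90 + f)*2*f = 74 - 2*f*(90 + f))
m(H) = 1 (m(H) = 0*(1/60) + 1 = 0 + 1 = 1)
(Y(80) - 15411) + m(-160) = ((74 - 180*80 - 2*80²) - 15411) + 1 = ((74 - 14400 - 2*6400) - 15411) + 1 = ((74 - 14400 - 12800) - 15411) + 1 = (-27126 - 15411) + 1 = -42537 + 1 = -42536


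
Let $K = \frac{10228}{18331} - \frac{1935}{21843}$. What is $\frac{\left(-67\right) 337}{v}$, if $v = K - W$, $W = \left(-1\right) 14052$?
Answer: $- \frac{1004524740123}{625185045715} \approx -1.6068$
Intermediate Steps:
$W = -14052$
$K = \frac{20882191}{44489337}$ ($K = 10228 \cdot \frac{1}{18331} - \frac{215}{2427} = \frac{10228}{18331} - \frac{215}{2427} = \frac{20882191}{44489337} \approx 0.46938$)
$v = \frac{625185045715}{44489337}$ ($v = \frac{20882191}{44489337} - -14052 = \frac{20882191}{44489337} + 14052 = \frac{625185045715}{44489337} \approx 14052.0$)
$\frac{\left(-67\right) 337}{v} = \frac{\left(-67\right) 337}{\frac{625185045715}{44489337}} = \left(-22579\right) \frac{44489337}{625185045715} = - \frac{1004524740123}{625185045715}$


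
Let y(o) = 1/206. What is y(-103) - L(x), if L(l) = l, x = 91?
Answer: -18745/206 ≈ -90.995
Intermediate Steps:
y(o) = 1/206
y(-103) - L(x) = 1/206 - 1*91 = 1/206 - 91 = -18745/206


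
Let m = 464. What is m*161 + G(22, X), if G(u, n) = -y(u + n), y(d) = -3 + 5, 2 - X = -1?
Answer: 74702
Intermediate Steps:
X = 3 (X = 2 - 1*(-1) = 2 + 1 = 3)
y(d) = 2
G(u, n) = -2 (G(u, n) = -1*2 = -2)
m*161 + G(22, X) = 464*161 - 2 = 74704 - 2 = 74702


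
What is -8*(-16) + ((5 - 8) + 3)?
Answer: 128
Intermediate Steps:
-8*(-16) + ((5 - 8) + 3) = 128 + (-3 + 3) = 128 + 0 = 128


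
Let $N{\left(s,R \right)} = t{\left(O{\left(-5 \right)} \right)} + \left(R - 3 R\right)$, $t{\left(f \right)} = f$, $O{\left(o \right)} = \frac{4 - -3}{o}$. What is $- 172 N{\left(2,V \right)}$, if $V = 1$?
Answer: $\frac{2924}{5} \approx 584.8$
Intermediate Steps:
$O{\left(o \right)} = \frac{7}{o}$ ($O{\left(o \right)} = \frac{4 + 3}{o} = \frac{7}{o}$)
$N{\left(s,R \right)} = - \frac{7}{5} - 2 R$ ($N{\left(s,R \right)} = \frac{7}{-5} + \left(R - 3 R\right) = 7 \left(- \frac{1}{5}\right) - 2 R = - \frac{7}{5} - 2 R$)
$- 172 N{\left(2,V \right)} = - 172 \left(- \frac{7}{5} - 2\right) = \left(-172\right) \left(- \frac{17}{5}\right) = \frac{2924}{5}$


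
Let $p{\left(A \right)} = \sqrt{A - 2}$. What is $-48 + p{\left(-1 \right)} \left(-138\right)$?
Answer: $-48 - 138 i \sqrt{3} \approx -48.0 - 239.02 i$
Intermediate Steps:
$p{\left(A \right)} = \sqrt{-2 + A}$
$-48 + p{\left(-1 \right)} \left(-138\right) = -48 + \sqrt{-2 - 1} \left(-138\right) = -48 + \sqrt{-3} \left(-138\right) = -48 + i \sqrt{3} \left(-138\right) = -48 - 138 i \sqrt{3}$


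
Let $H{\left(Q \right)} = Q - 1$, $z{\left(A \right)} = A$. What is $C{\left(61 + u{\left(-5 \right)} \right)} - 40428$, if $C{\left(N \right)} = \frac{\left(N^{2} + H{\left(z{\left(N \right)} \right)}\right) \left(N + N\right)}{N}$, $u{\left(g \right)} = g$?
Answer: $-34046$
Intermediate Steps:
$H{\left(Q \right)} = -1 + Q$
$C{\left(N \right)} = -2 + 2 N + 2 N^{2}$ ($C{\left(N \right)} = \frac{\left(N^{2} + \left(-1 + N\right)\right) \left(N + N\right)}{N} = \frac{\left(-1 + N + N^{2}\right) 2 N}{N} = \frac{2 N \left(-1 + N + N^{2}\right)}{N} = -2 + 2 N + 2 N^{2}$)
$C{\left(61 + u{\left(-5 \right)} \right)} - 40428 = \left(-2 + 2 \left(61 - 5\right) + 2 \left(61 - 5\right)^{2}\right) - 40428 = \left(-2 + 2 \cdot 56 + 2 \cdot 56^{2}\right) - 40428 = \left(-2 + 112 + 2 \cdot 3136\right) - 40428 = \left(-2 + 112 + 6272\right) - 40428 = 6382 - 40428 = -34046$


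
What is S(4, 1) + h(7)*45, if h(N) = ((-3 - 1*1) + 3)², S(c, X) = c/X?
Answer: 49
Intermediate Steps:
h(N) = 1 (h(N) = ((-3 - 1) + 3)² = (-4 + 3)² = (-1)² = 1)
S(4, 1) + h(7)*45 = 4/1 + 1*45 = 4*1 + 45 = 4 + 45 = 49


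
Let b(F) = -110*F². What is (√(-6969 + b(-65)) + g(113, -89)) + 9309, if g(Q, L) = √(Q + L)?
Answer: 9309 + 2*√6 + I*√471719 ≈ 9313.9 + 686.82*I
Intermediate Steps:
g(Q, L) = √(L + Q)
(√(-6969 + b(-65)) + g(113, -89)) + 9309 = (√(-6969 - 110*(-65)²) + √(-89 + 113)) + 9309 = (√(-6969 - 110*4225) + √24) + 9309 = (√(-6969 - 464750) + 2*√6) + 9309 = (√(-471719) + 2*√6) + 9309 = (I*√471719 + 2*√6) + 9309 = (2*√6 + I*√471719) + 9309 = 9309 + 2*√6 + I*√471719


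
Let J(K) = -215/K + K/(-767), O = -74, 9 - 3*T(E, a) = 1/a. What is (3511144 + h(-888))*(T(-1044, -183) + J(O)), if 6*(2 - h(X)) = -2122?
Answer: 1970755653602147/93480426 ≈ 2.1082e+7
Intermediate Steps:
T(E, a) = 3 - 1/(3*a)
h(X) = 1067/3 (h(X) = 2 - ⅙*(-2122) = 2 + 1061/3 = 1067/3)
J(K) = -215/K - K/767 (J(K) = -215/K + K*(-1/767) = -215/K - K/767)
(3511144 + h(-888))*(T(-1044, -183) + J(O)) = (3511144 + 1067/3)*((3 - ⅓/(-183)) + (-215/(-74) - 1/767*(-74))) = 10534499*((3 - ⅓*(-1/183)) + (-215*(-1/74) + 74/767))/3 = 10534499*((3 + 1/549) + (215/74 + 74/767))/3 = 10534499*(1648/549 + 170381/56758)/3 = (10534499/3)*(187076353/31160142) = 1970755653602147/93480426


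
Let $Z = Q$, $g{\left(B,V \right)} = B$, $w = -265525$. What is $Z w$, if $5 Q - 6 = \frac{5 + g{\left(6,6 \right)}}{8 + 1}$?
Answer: $- \frac{3451825}{9} \approx -3.8354 \cdot 10^{5}$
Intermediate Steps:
$Q = \frac{13}{9}$ ($Q = \frac{6}{5} + \frac{\left(5 + 6\right) \frac{1}{8 + 1}}{5} = \frac{6}{5} + \frac{11 \cdot \frac{1}{9}}{5} = \frac{6}{5} + \frac{1}{5} \cdot \frac{11}{9} = \frac{6}{5} + \frac{11}{45} = \frac{13}{9} \approx 1.4444$)
$Z = \frac{13}{9} \approx 1.4444$
$Z w = \frac{13}{9} \left(-265525\right) = - \frac{3451825}{9}$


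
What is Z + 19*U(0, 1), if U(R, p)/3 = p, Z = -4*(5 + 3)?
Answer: 25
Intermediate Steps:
Z = -32 (Z = -4*8 = -32)
U(R, p) = 3*p
Z + 19*U(0, 1) = -32 + 19*(3*1) = -32 + 19*3 = -32 + 57 = 25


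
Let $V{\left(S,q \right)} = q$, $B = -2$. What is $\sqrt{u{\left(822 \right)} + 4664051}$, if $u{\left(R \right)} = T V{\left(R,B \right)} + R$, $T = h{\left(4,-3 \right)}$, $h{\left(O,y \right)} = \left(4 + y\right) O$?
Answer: $\sqrt{4664865} \approx 2159.8$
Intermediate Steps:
$h{\left(O,y \right)} = O \left(4 + y\right)$
$T = 4$ ($T = 4 \left(4 - 3\right) = 4 \cdot 1 = 4$)
$u{\left(R \right)} = -8 + R$ ($u{\left(R \right)} = 4 \left(-2\right) + R = -8 + R$)
$\sqrt{u{\left(822 \right)} + 4664051} = \sqrt{\left(-8 + 822\right) + 4664051} = \sqrt{814 + 4664051} = \sqrt{4664865}$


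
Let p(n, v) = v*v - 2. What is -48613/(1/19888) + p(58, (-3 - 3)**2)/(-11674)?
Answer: -5643301163575/5837 ≈ -9.6682e+8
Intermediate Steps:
p(n, v) = -2 + v**2 (p(n, v) = v**2 - 2 = -2 + v**2)
-48613/(1/19888) + p(58, (-3 - 3)**2)/(-11674) = -48613/(1/19888) + (-2 + ((-3 - 3)**2)**2)/(-11674) = -48613/1/19888 + (-2 + ((-6)**2)**2)*(-1/11674) = -48613*19888 + (-2 + 36**2)*(-1/11674) = -966815344 + (-2 + 1296)*(-1/11674) = -966815344 + 1294*(-1/11674) = -966815344 - 647/5837 = -5643301163575/5837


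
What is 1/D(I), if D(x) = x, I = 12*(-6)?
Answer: -1/72 ≈ -0.013889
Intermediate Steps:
I = -72
1/D(I) = 1/(-72) = -1/72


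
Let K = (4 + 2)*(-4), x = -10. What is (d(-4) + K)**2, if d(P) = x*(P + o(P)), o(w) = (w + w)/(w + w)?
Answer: 36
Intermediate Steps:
K = -24 (K = 6*(-4) = -24)
o(w) = 1 (o(w) = (2*w)/((2*w)) = (2*w)*(1/(2*w)) = 1)
d(P) = -10 - 10*P (d(P) = -10*(P + 1) = -10*(1 + P) = -10 - 10*P)
(d(-4) + K)**2 = ((-10 - 10*(-4)) - 24)**2 = ((-10 + 40) - 24)**2 = (30 - 24)**2 = 6**2 = 36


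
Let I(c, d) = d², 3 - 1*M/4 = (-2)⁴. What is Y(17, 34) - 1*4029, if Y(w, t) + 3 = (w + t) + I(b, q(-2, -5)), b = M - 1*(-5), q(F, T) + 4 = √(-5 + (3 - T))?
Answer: -3981 + (4 - √3)² ≈ -3975.9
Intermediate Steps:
M = -52 (M = 12 - 4*(-2)⁴ = 12 - 4*16 = 12 - 64 = -52)
q(F, T) = -4 + √(-2 - T) (q(F, T) = -4 + √(-5 + (3 - T)) = -4 + √(-2 - T))
b = -47 (b = -52 - 1*(-5) = -52 + 5 = -47)
Y(w, t) = -3 + t + w + (-4 + √3)² (Y(w, t) = -3 + ((w + t) + (-4 + √(-2 - 1*(-5)))²) = -3 + ((t + w) + (-4 + √(-2 + 5))²) = -3 + ((t + w) + (-4 + √3)²) = -3 + (t + w + (-4 + √3)²) = -3 + t + w + (-4 + √3)²)
Y(17, 34) - 1*4029 = (16 + 34 + 17 - 8*√3) - 1*4029 = (67 - 8*√3) - 4029 = -3962 - 8*√3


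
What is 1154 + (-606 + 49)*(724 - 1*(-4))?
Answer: -404342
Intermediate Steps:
1154 + (-606 + 49)*(724 - 1*(-4)) = 1154 - 557*(724 + 4) = 1154 - 557*728 = 1154 - 405496 = -404342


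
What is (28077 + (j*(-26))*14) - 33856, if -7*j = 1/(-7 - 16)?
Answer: -132969/23 ≈ -5781.3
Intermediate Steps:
j = 1/161 (j = -1/(7*(-7 - 16)) = -⅐/(-23) = -⅐*(-1/23) = 1/161 ≈ 0.0062112)
(28077 + (j*(-26))*14) - 33856 = (28077 + ((1/161)*(-26))*14) - 33856 = (28077 - 26/161*14) - 33856 = (28077 - 52/23) - 33856 = 645719/23 - 33856 = -132969/23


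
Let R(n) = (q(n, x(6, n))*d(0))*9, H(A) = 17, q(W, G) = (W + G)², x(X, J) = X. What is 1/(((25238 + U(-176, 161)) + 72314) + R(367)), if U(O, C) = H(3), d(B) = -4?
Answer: -1/4911075 ≈ -2.0362e-7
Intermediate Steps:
q(W, G) = (G + W)²
U(O, C) = 17
R(n) = -36*(6 + n)² (R(n) = ((6 + n)²*(-4))*9 = -4*(6 + n)²*9 = -36*(6 + n)²)
1/(((25238 + U(-176, 161)) + 72314) + R(367)) = 1/(((25238 + 17) + 72314) - 36*(6 + 367)²) = 1/((25255 + 72314) - 36*373²) = 1/(97569 - 36*139129) = 1/(97569 - 5008644) = 1/(-4911075) = -1/4911075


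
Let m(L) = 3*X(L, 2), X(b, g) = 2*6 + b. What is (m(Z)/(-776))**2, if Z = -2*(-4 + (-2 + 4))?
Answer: 36/9409 ≈ 0.0038261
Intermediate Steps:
X(b, g) = 12 + b
Z = 4 (Z = -2*(-4 + 2) = -2*(-2) = 4)
m(L) = 36 + 3*L (m(L) = 3*(12 + L) = 36 + 3*L)
(m(Z)/(-776))**2 = ((36 + 3*4)/(-776))**2 = ((36 + 12)*(-1/776))**2 = (48*(-1/776))**2 = (-6/97)**2 = 36/9409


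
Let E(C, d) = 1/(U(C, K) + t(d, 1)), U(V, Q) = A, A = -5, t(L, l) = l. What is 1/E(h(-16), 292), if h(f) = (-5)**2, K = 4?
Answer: -4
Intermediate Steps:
U(V, Q) = -5
h(f) = 25
E(C, d) = -1/4 (E(C, d) = 1/(-5 + 1) = 1/(-4) = -1/4)
1/E(h(-16), 292) = 1/(-1/4) = -4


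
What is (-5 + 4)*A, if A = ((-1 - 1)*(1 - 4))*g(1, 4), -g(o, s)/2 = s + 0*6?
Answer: 48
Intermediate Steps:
g(o, s) = -2*s (g(o, s) = -2*(s + 0*6) = -2*(s + 0) = -2*s)
A = -48 (A = ((-1 - 1)*(1 - 4))*(-2*4) = -2*(-3)*(-8) = 6*(-8) = -48)
(-5 + 4)*A = (-5 + 4)*(-48) = -1*(-48) = 48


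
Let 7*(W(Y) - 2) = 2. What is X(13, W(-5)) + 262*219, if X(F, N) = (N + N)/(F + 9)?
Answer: 4418122/77 ≈ 57378.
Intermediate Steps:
W(Y) = 16/7 (W(Y) = 2 + (⅐)*2 = 2 + 2/7 = 16/7)
X(F, N) = 2*N/(9 + F) (X(F, N) = (2*N)/(9 + F) = 2*N/(9 + F))
X(13, W(-5)) + 262*219 = 2*(16/7)/(9 + 13) + 262*219 = 2*(16/7)/22 + 57378 = 2*(16/7)*(1/22) + 57378 = 16/77 + 57378 = 4418122/77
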